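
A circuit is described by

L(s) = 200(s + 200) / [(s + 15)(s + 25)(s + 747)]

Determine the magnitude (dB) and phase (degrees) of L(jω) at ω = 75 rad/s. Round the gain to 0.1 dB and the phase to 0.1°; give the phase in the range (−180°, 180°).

-40.5 dB, -135.4°

At s = jω = j75:
zero (s+200): 200 + j75 → |·| = √(200²+75²) = √45625 ≈ 213.6, ∠ = arctan(75/200) ≈ 20.56°
pole (s+15): 15 + j75 → |·| = √(15²+75²) = √5850 ≈ 76.485, ∠ = arctan(75/15) ≈ 78.69°
pole (s+25): 25 + j75 → |·| = √(25²+75²) = √6250 ≈ 79.057, ∠ = arctan(75/25) ≈ 71.57°
pole (s+747): 747 + j75 → |·| = √(747²+75²) = √563634 ≈ 750.76, ∠ = arctan(75/747) ≈ 5.73°
|L| = 200 · 213.6 / 4.5396e+06 ≈ 0.0094105
Gain = 20 log₁₀(0.0094105) ≈ -40.53 dB
∠L = 20.56° − 155.99° = -135.43°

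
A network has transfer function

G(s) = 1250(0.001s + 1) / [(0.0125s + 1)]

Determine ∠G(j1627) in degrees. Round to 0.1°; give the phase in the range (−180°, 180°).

At ω = 1627 rad/s:
zero (1 + j1627·0.001) = 1 + j1.627 → |·| ≈ 1.9097, ∠ ≈ 58.42°
pole (1 + j1627·0.0125) = 1 + j20.3375 → |·| ≈ 20.362, ∠ ≈ 87.19°
∠G = (58.42°) − (87.19°) = -28.77°

-28.8°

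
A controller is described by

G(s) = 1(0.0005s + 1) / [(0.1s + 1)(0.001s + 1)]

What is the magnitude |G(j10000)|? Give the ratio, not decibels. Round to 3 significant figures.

0.000507

At ω = 10000 rad/s:
zero (1 + j10000·0.0005) = 1 + j5 → |·| ≈ 5.099, ∠ ≈ 78.69°
pole (1 + j10000·0.1) = 1 + j1000 → |·| ≈ 1000, ∠ ≈ 89.94°
pole (1 + j10000·0.001) = 1 + j10 → |·| ≈ 10.05, ∠ ≈ 84.29°
|G| = 1 · 5.099 / (1000 · 10.05) ≈ 0.00050736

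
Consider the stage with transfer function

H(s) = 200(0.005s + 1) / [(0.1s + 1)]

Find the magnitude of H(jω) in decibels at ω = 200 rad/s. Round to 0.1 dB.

At ω = 200 rad/s:
zero (1 + j200·0.005) = 1 + j1 → |·| ≈ 1.4142, ∠ ≈ 45.00°
pole (1 + j200·0.1) = 1 + j20 → |·| ≈ 20.025, ∠ ≈ 87.14°
|H| = 200 · 1.4142 / (20.025) ≈ 14.124
Gain = 20 log₁₀(14.124) ≈ 23.00 dB

23.0 dB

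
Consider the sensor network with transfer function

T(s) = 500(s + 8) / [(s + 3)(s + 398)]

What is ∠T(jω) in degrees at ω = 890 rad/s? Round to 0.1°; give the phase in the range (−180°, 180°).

At s = jω = j890:
zero (s+8): 8 + j890 → |·| = √(8²+890²) = √792164 ≈ 890.04, ∠ = arctan(890/8) ≈ 89.48°
pole (s+3): 3 + j890 → |·| = √(3²+890²) = √792109 ≈ 890.01, ∠ = arctan(890/3) ≈ 89.81°
pole (s+398): 398 + j890 → |·| = √(398²+890²) = √950504 ≈ 974.94, ∠ = arctan(890/398) ≈ 65.91°
∠T = 89.48° − 155.72° = -66.24°

-66.2°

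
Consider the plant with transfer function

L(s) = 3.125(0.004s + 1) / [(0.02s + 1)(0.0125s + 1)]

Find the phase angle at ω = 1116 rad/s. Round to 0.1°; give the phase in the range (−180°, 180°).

At ω = 1116 rad/s:
zero (1 + j1116·0.004) = 1 + j4.464 → |·| ≈ 4.5746, ∠ ≈ 77.37°
pole (1 + j1116·0.02) = 1 + j22.32 → |·| ≈ 22.342, ∠ ≈ 87.43°
pole (1 + j1116·0.0125) = 1 + j13.95 → |·| ≈ 13.986, ∠ ≈ 85.90°
∠L = (77.37°) − (87.43° + 85.90°) = -95.96°

-96.0°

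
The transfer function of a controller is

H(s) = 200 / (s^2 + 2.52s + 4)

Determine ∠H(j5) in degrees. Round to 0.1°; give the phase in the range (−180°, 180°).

At s = jω = j5:
quadratic: (j5)² + 2.52·j5 + 4 = -21 + j12.6 → |·| ≈ 24.49, ∠ ≈ 149.04°
∠H = 0.00° − 149.04° = -149.04°

-149.0°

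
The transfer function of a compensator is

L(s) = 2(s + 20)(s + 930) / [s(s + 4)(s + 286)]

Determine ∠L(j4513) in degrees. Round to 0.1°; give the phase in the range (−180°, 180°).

At s = jω = j4513:
zero (s+20): 20 + j4513 → |·| = √(20²+4513²) = √20367569 ≈ 4513, ∠ = arctan(4513/20) ≈ 89.75°
zero (s+930): 930 + j4513 → |·| = √(930²+4513²) = √21232069 ≈ 4607.8, ∠ = arctan(4513/930) ≈ 78.36°
pole (s+4): 4 + j4513 → |·| = √(4²+4513²) = √20367185 ≈ 4513, ∠ = arctan(4513/4) ≈ 89.95°
pole (s+286): 286 + j4513 → |·| = √(286²+4513²) = √20448965 ≈ 4522.1, ∠ = arctan(4513/286) ≈ 86.37°
pole at origin: |s| = 4513, ∠ = 90.00° (in denominator)
∠L = 168.11° − 266.32° = -98.21°

-98.2°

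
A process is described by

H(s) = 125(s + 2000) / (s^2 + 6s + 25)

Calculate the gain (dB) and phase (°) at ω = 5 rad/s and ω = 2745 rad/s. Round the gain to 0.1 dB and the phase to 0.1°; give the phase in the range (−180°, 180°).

At s = jω = j5:
zero (s+2000): 2000 + j5 → |·| = √(2000²+5²) = √4000025 ≈ 2000, ∠ = arctan(5/2000) ≈ 0.14°
quadratic: (j5)² + 6·j5 + 25 = 0 + j30 → |·| ≈ 30, ∠ ≈ 90.00°
|H| = 125 · 2000 / 30 ≈ 8333.3
Gain = 20 log₁₀(8333.3) ≈ 78.42 dB
∠H = 0.14° − 90.00° = -89.86°

At s = jω = j2745:
zero (s+2000): 2000 + j2745 → |·| = √(2000²+2745²) = √11535025 ≈ 3396.3, ∠ = arctan(2745/2000) ≈ 53.92°
quadratic: (j2745)² + 6·j2745 + 25 = -7535000 + j16470 → |·| ≈ 7.535e+06, ∠ ≈ 179.87°
|H| = 125 · 3396.3 / 7.535e+06 ≈ 0.056342
Gain = 20 log₁₀(0.056342) ≈ -24.98 dB
∠H = 53.92° − 179.87° = -125.95°

ω = 5: 78.4 dB, -89.9°; ω = 2745: -25.0 dB, -126.0°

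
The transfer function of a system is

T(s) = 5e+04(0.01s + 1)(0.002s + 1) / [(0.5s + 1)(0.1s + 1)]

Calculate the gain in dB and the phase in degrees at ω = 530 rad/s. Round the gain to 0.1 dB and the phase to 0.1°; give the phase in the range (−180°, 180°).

At ω = 530 rad/s:
zero (1 + j530·0.01) = 1 + j5.3 → |·| ≈ 5.3935, ∠ ≈ 79.32°
zero (1 + j530·0.002) = 1 + j1.06 → |·| ≈ 1.4573, ∠ ≈ 46.67°
pole (1 + j530·0.5) = 1 + j265 → |·| ≈ 265, ∠ ≈ 89.78°
pole (1 + j530·0.1) = 1 + j53 → |·| ≈ 53.009, ∠ ≈ 88.92°
|T| = 5e+04 · 5.3935 · 1.4573 / (265 · 53.009) ≈ 27.977
Gain = 20 log₁₀(27.977) ≈ 28.94 dB
∠T = (79.32° + 46.67°) − (89.78° + 88.92°) = -52.71°

28.9 dB, -52.7°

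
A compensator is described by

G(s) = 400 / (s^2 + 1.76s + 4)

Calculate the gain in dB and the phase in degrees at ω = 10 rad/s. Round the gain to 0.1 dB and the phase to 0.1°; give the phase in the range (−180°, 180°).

12.3 dB, -169.6°

At s = jω = j10:
quadratic: (j10)² + 1.76·j10 + 4 = -96 + j17.6 → |·| ≈ 97.6, ∠ ≈ 169.61°
|G| = 400 / 97.6 ≈ 4.0984
Gain = 20 log₁₀(4.0984) ≈ 12.25 dB
∠G = 0.00° − 169.61° = -169.61°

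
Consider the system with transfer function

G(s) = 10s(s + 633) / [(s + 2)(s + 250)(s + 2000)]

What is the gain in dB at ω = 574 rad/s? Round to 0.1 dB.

-43.7 dB

At s = jω = j574:
zero (s+633): 633 + j574 → |·| = √(633²+574²) = √730165 ≈ 854.5, ∠ = arctan(574/633) ≈ 42.20°
zero at origin: s = j574 → |·| = 574, ∠ = 90.00°
pole (s+2): 2 + j574 → |·| = √(2²+574²) = √329480 ≈ 574, ∠ = arctan(574/2) ≈ 89.80°
pole (s+250): 250 + j574 → |·| = √(250²+574²) = √391976 ≈ 626.08, ∠ = arctan(574/250) ≈ 66.46°
pole (s+2000): 2000 + j574 → |·| = √(2000²+574²) = √4329476 ≈ 2080.7, ∠ = arctan(574/2000) ≈ 16.01°
|G| = 10 · 4.9048e+05 / 7.4774e+08 ≈ 0.0065595
Gain = 20 log₁₀(0.0065595) ≈ -43.66 dB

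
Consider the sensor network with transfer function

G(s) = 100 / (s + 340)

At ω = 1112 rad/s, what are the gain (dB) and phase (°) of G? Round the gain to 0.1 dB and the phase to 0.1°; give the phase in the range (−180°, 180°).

-21.3 dB, -73.0°

At s = jω = j1112:
pole (s+340): 340 + j1112 → |·| = √(340²+1112²) = √1352144 ≈ 1162.8, ∠ = arctan(1112/340) ≈ 73.00°
|G| = 100 / 1162.8 ≈ 0.085999
Gain = 20 log₁₀(0.085999) ≈ -21.31 dB
∠G = 0.00° − 73.00° = -73.00°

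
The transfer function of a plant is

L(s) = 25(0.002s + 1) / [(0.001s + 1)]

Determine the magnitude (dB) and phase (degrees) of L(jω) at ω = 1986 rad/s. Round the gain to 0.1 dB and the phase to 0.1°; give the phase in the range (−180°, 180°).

At ω = 1986 rad/s:
zero (1 + j1986·0.002) = 1 + j3.972 → |·| ≈ 4.0959, ∠ ≈ 75.87°
pole (1 + j1986·0.001) = 1 + j1.986 → |·| ≈ 2.2236, ∠ ≈ 63.27°
|L| = 25 · 4.0959 / (2.2236) ≈ 46.05
Gain = 20 log₁₀(46.05) ≈ 33.26 dB
∠L = (75.87°) − (63.27°) = 12.60°

33.3 dB, 12.6°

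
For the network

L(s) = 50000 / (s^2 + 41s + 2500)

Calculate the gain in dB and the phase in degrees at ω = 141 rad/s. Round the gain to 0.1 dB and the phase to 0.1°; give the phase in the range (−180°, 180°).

At s = jω = j141:
quadratic: (j141)² + 41·j141 + 2500 = -17381 + j5781 → |·| ≈ 18317, ∠ ≈ 161.60°
|L| = 50000 / 18317 ≈ 2.7297
Gain = 20 log₁₀(2.7297) ≈ 8.72 dB
∠L = 0.00° − 161.60° = -161.60°

8.7 dB, -161.6°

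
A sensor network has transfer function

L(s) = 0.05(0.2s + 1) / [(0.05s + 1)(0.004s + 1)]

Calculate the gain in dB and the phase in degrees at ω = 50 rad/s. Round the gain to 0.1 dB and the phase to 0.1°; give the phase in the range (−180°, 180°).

At ω = 50 rad/s:
zero (1 + j50·0.2) = 1 + j10 → |·| ≈ 10.05, ∠ ≈ 84.29°
pole (1 + j50·0.05) = 1 + j2.5 → |·| ≈ 2.6926, ∠ ≈ 68.20°
pole (1 + j50·0.004) = 1 + j0.2 → |·| ≈ 1.0198, ∠ ≈ 11.31°
|L| = 0.05 · 10.05 / (2.6926 · 1.0198) ≈ 0.183
Gain = 20 log₁₀(0.183) ≈ -14.75 dB
∠L = (84.29°) − (68.20° + 11.31°) = 4.78°

-14.8 dB, 4.8°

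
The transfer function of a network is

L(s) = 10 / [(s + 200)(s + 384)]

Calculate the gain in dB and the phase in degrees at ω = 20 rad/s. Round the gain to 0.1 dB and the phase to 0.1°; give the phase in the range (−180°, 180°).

-77.8 dB, -8.7°

At s = jω = j20:
pole (s+200): 200 + j20 → |·| = √(200²+20²) = √40400 ≈ 201, ∠ = arctan(20/200) ≈ 5.71°
pole (s+384): 384 + j20 → |·| = √(384²+20²) = √147856 ≈ 384.52, ∠ = arctan(20/384) ≈ 2.98°
|L| = 10 / 77289 ≈ 0.00012938
Gain = 20 log₁₀(0.00012938) ≈ -77.76 dB
∠L = 0.00° − 8.69° = -8.69°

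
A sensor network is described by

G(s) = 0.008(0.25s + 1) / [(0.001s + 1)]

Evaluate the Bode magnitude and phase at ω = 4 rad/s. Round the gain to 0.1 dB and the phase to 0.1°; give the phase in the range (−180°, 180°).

-38.9 dB, 44.8°

At ω = 4 rad/s:
zero (1 + j4·0.25) = 1 + j1 → |·| ≈ 1.4142, ∠ ≈ 45.00°
pole (1 + j4·0.001) = 1 + j0.004 → |·| ≈ 1, ∠ ≈ 0.23°
|G| = 0.008 · 1.4142 / (1) ≈ 0.011314
Gain = 20 log₁₀(0.011314) ≈ -38.93 dB
∠G = (45.00°) − (0.23°) = 44.77°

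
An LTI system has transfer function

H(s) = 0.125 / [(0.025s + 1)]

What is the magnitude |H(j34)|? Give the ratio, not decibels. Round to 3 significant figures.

0.0952

At ω = 34 rad/s:
pole (1 + j34·0.025) = 1 + j0.85 → |·| ≈ 1.3124, ∠ ≈ 40.36°
|H| = 0.125 · 1 / (1.3124) ≈ 0.095245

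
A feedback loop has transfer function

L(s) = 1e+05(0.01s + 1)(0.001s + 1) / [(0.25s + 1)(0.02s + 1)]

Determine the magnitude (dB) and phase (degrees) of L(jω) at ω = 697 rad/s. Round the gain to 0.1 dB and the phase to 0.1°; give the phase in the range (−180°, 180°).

50.9 dB, -58.9°

At ω = 697 rad/s:
zero (1 + j697·0.01) = 1 + j6.97 → |·| ≈ 7.0414, ∠ ≈ 81.84°
zero (1 + j697·0.001) = 1 + j0.697 → |·| ≈ 1.2189, ∠ ≈ 34.88°
pole (1 + j697·0.25) = 1 + j174.25 → |·| ≈ 174.25, ∠ ≈ 89.67°
pole (1 + j697·0.02) = 1 + j13.94 → |·| ≈ 13.976, ∠ ≈ 85.90°
|L| = 1e+05 · 7.0414 · 1.2189 / (174.25 · 13.976) ≈ 352.43
Gain = 20 log₁₀(352.43) ≈ 50.94 dB
∠L = (81.84° + 34.88°) − (89.67° + 85.90°) = -58.85°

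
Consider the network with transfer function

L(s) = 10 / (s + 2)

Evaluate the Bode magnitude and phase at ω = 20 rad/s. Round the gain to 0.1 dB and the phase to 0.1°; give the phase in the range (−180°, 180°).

Substitute s = j20:
Numerator: 10 = 10 + j0
Denominator: (j20) + 2 = 2 + j20
|N| = √(10² + 0²) ≈ 10, ∠N ≈ 0.00°
|D| = √(2² + 20²) ≈ 20.1, ∠D ≈ 84.29°
|L| = 10 / 20.1 ≈ 0.49751
Gain = 20 log₁₀(0.49751) ≈ -6.06 dB
∠L = 0.00° − 84.29° = -84.29°

-6.1 dB, -84.3°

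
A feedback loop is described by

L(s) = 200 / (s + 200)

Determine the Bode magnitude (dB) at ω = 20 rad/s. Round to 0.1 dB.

Substitute s = j20:
Numerator: 200 = 200 + j0
Denominator: (j20) + 200 = 200 + j20
|N| = √(200² + 0²) ≈ 200, ∠N ≈ 0.00°
|D| = √(200² + 20²) ≈ 201, ∠D ≈ 5.71°
|L| = 200 / 201 ≈ 0.99502
Gain = 20 log₁₀(0.99502) ≈ -0.04 dB

-0.0 dB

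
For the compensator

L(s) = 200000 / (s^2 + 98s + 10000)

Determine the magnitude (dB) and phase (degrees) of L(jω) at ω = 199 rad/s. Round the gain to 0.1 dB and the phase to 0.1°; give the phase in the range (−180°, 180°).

15.0 dB, -146.6°

At s = jω = j199:
quadratic: (j199)² + 98·j199 + 10000 = -29601 + j19502 → |·| ≈ 35448, ∠ ≈ 146.62°
|L| = 200000 / 35448 ≈ 5.6421
Gain = 20 log₁₀(5.6421) ≈ 15.03 dB
∠L = 0.00° − 146.62° = -146.62°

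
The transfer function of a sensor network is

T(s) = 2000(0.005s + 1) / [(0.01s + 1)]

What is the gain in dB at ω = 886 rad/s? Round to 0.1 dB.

At ω = 886 rad/s:
zero (1 + j886·0.005) = 1 + j4.43 → |·| ≈ 4.5415, ∠ ≈ 77.28°
pole (1 + j886·0.01) = 1 + j8.86 → |·| ≈ 8.9163, ∠ ≈ 83.56°
|T| = 2000 · 4.5415 / (8.9163) ≈ 1018.7
Gain = 20 log₁₀(1018.7) ≈ 60.16 dB

60.2 dB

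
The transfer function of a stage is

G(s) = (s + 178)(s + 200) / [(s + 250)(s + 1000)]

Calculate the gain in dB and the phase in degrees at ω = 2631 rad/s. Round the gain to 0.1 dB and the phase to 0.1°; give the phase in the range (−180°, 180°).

At s = jω = j2631:
zero (s+178): 178 + j2631 → |·| = √(178²+2631²) = √6953845 ≈ 2637, ∠ = arctan(2631/178) ≈ 86.13°
zero (s+200): 200 + j2631 → |·| = √(200²+2631²) = √6962161 ≈ 2638.6, ∠ = arctan(2631/200) ≈ 85.65°
pole (s+250): 250 + j2631 → |·| = √(250²+2631²) = √6984661 ≈ 2642.9, ∠ = arctan(2631/250) ≈ 84.57°
pole (s+1000): 1000 + j2631 → |·| = √(1000²+2631²) = √7922161 ≈ 2814.6, ∠ = arctan(2631/1000) ≈ 69.19°
|G| = 1 · 6.958e+06 / 7.4387e+06 ≈ 0.93538
Gain = 20 log₁₀(0.93538) ≈ -0.58 dB
∠G = 171.78° − 153.76° = 18.02°

-0.6 dB, 18.0°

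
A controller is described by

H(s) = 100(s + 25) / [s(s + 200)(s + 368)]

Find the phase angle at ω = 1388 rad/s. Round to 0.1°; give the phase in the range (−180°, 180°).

-158.0°

At s = jω = j1388:
zero (s+25): 25 + j1388 → |·| = √(25²+1388²) = √1927169 ≈ 1388.2, ∠ = arctan(1388/25) ≈ 88.97°
pole (s+200): 200 + j1388 → |·| = √(200²+1388²) = √1966544 ≈ 1402.3, ∠ = arctan(1388/200) ≈ 81.80°
pole (s+368): 368 + j1388 → |·| = √(368²+1388²) = √2061968 ≈ 1436, ∠ = arctan(1388/368) ≈ 75.15°
pole at origin: |s| = 1388, ∠ = 90.00° (in denominator)
∠H = 88.97° − 246.95° = -157.98°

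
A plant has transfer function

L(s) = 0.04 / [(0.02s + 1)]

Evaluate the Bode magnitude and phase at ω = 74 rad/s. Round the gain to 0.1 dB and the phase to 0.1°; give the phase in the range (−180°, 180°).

At ω = 74 rad/s:
pole (1 + j74·0.02) = 1 + j1.48 → |·| ≈ 1.7862, ∠ ≈ 55.95°
|L| = 0.04 · 1 / (1.7862) ≈ 0.022394
Gain = 20 log₁₀(0.022394) ≈ -33.00 dB
∠L = (0°) − (55.95°) = -55.95°

-33.0 dB, -56.0°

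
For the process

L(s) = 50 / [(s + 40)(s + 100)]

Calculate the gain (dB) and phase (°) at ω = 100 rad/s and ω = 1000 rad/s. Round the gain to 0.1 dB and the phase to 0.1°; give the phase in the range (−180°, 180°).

At s = jω = j100:
pole (s+40): 40 + j100 → |·| = √(40²+100²) = √11600 ≈ 107.7, ∠ = arctan(100/40) ≈ 68.20°
pole (s+100): 100 + j100 → |·| = √(100²+100²) = √20000 ≈ 141.42, ∠ = arctan(100/100) ≈ 45.00°
|L| = 50 / 15231 ≈ 0.0032828
Gain = 20 log₁₀(0.0032828) ≈ -49.68 dB
∠L = 0.00° − 113.20° = -113.20°

At s = jω = j1000:
pole (s+40): 40 + j1000 → |·| = √(40²+1000²) = √1001600 ≈ 1000.8, ∠ = arctan(1000/40) ≈ 87.71°
pole (s+100): 100 + j1000 → |·| = √(100²+1000²) = √1010000 ≈ 1005, ∠ = arctan(1000/100) ≈ 84.29°
|L| = 50 / 1.0058e+06 ≈ 4.9712e-05
Gain = 20 log₁₀(4.9712e-05) ≈ -86.07 dB
∠L = 0.00° − 172.00° = -172.00°

ω = 100: -49.7 dB, -113.2°; ω = 1000: -86.1 dB, -172.0°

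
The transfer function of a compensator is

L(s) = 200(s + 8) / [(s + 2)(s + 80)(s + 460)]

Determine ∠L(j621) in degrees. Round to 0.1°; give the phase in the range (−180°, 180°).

At s = jω = j621:
zero (s+8): 8 + j621 → |·| = √(8²+621²) = √385705 ≈ 621.05, ∠ = arctan(621/8) ≈ 89.26°
pole (s+2): 2 + j621 → |·| = √(2²+621²) = √385645 ≈ 621, ∠ = arctan(621/2) ≈ 89.82°
pole (s+80): 80 + j621 → |·| = √(80²+621²) = √392041 ≈ 626.13, ∠ = arctan(621/80) ≈ 82.66°
pole (s+460): 460 + j621 → |·| = √(460²+621²) = √597241 ≈ 772.81, ∠ = arctan(621/460) ≈ 53.47°
∠L = 89.26° − 225.95° = -136.69°

-136.7°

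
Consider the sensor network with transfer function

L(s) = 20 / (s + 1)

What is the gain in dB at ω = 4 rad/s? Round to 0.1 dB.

Substitute s = j4:
Numerator: 20 = 20 + j0
Denominator: (j4) + 1 = 1 + j4
|N| = √(20² + 0²) ≈ 20, ∠N ≈ 0.00°
|D| = √(1² + 4²) ≈ 4.1231, ∠D ≈ 75.96°
|L| = 20 / 4.1231 ≈ 4.8507
Gain = 20 log₁₀(4.8507) ≈ 13.72 dB

13.7 dB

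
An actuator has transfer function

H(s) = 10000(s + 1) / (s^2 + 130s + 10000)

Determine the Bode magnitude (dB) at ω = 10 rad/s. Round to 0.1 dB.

20.1 dB

At s = jω = j10:
zero (s+1): 1 + j10 → |·| = √(1²+10²) = √101 ≈ 10.05, ∠ = arctan(10/1) ≈ 84.29°
quadratic: (j10)² + 130·j10 + 10000 = 9900 + j1300 → |·| ≈ 9985, ∠ ≈ 7.48°
|H| = 10000 · 10.05 / 9985 ≈ 10.065
Gain = 20 log₁₀(10.065) ≈ 20.06 dB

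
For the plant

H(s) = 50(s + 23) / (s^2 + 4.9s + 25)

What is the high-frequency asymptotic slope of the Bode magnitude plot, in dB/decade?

Each pole contributes −20 dB/decade at high frequency; each zero contributes +20 dB/decade.
Net: 1 zero(s) − 2 pole(s) → -20 dB/decade.

-20 dB/decade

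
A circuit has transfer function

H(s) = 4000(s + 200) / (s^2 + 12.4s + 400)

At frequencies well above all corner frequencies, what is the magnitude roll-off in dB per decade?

-20 dB/decade

Each pole contributes −20 dB/decade at high frequency; each zero contributes +20 dB/decade.
Net: 1 zero(s) − 2 pole(s) → -20 dB/decade.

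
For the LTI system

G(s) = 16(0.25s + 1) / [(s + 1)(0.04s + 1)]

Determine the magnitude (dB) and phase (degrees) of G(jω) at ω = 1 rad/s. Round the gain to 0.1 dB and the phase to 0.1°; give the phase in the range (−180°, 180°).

21.3 dB, -33.3°

At ω = 1 rad/s:
zero (1 + j1·0.25) = 1 + j0.25 → |·| ≈ 1.0308, ∠ ≈ 14.04°
pole (1 + j1·1) = 1 + j1 → |·| ≈ 1.4142, ∠ ≈ 45.00°
pole (1 + j1·0.04) = 1 + j0.04 → |·| ≈ 1.0008, ∠ ≈ 2.29°
|G| = 16 · 1.0308 / (1.4142 · 1.0008) ≈ 11.653
Gain = 20 log₁₀(11.653) ≈ 21.33 dB
∠G = (14.04°) − (45.00° + 2.29°) = -33.25°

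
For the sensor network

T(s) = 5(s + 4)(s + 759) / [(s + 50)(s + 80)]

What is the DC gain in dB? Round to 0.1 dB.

11.6 dB

T(0) = 5·4·759 / (50·80) ≈ 3.795
20 log₁₀(3.795) ≈ 11.58 dB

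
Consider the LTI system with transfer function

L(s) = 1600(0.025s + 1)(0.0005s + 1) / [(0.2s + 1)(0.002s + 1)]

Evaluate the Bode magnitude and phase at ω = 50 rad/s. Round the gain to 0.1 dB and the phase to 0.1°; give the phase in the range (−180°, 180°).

48.1 dB, -37.2°

At ω = 50 rad/s:
zero (1 + j50·0.025) = 1 + j1.25 → |·| ≈ 1.6008, ∠ ≈ 51.34°
zero (1 + j50·0.0005) = 1 + j0.025 → |·| ≈ 1.0003, ∠ ≈ 1.43°
pole (1 + j50·0.2) = 1 + j10 → |·| ≈ 10.05, ∠ ≈ 84.29°
pole (1 + j50·0.002) = 1 + j0.1 → |·| ≈ 1.005, ∠ ≈ 5.71°
|L| = 1600 · 1.6008 · 1.0003 / (10.05 · 1.005) ≈ 253.66
Gain = 20 log₁₀(253.66) ≈ 48.09 dB
∠L = (51.34° + 1.43°) − (84.29° + 5.71°) = -37.23°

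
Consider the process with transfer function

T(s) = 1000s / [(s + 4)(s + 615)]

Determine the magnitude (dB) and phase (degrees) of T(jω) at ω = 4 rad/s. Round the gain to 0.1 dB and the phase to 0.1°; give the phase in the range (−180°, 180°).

1.2 dB, 44.6°

At s = jω = j4:
zero at origin: s = j4 → |·| = 4, ∠ = 90.00°
pole (s+4): 4 + j4 → |·| = √(4²+4²) = √32 ≈ 5.6569, ∠ = arctan(4/4) ≈ 45.00°
pole (s+615): 615 + j4 → |·| = √(615²+4²) = √378241 ≈ 615.01, ∠ = arctan(4/615) ≈ 0.37°
|T| = 1000 · 4 / 3479.1 ≈ 1.1497
Gain = 20 log₁₀(1.1497) ≈ 1.21 dB
∠T = 90.00° − 45.37° = 44.63°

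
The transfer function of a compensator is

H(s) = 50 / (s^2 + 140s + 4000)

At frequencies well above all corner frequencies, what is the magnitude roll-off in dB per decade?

-40 dB/decade

Each pole contributes −20 dB/decade at high frequency; each zero contributes +20 dB/decade.
Net: 0 zero(s) − 2 pole(s) → -40 dB/decade.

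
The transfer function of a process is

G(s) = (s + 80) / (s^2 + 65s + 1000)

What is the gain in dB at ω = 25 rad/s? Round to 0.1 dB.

Substitute s = j25:
Numerator: (j25) + 80 = 80 + j25
Denominator: (j25)^2 + 65(j25) + 1000 = 375 + j1625
|N| = √(80² + 25²) ≈ 83.815, ∠N ≈ 17.35°
|D| = √(375² + 1625²) ≈ 1667.7, ∠D ≈ 77.01°
|G| = 83.815 / 1667.7 ≈ 0.050258
Gain = 20 log₁₀(0.050258) ≈ -25.98 dB

-26.0 dB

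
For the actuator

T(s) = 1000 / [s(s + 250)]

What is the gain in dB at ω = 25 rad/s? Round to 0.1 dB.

At s = jω = j25:
pole (s+250): 250 + j25 → |·| = √(250²+25²) = √63125 ≈ 251.25, ∠ = arctan(25/250) ≈ 5.71°
pole at origin: |s| = 25, ∠ = 90.00° (in denominator)
|T| = 1000 / 6281.2 ≈ 0.15921
Gain = 20 log₁₀(0.15921) ≈ -15.96 dB

-16.0 dB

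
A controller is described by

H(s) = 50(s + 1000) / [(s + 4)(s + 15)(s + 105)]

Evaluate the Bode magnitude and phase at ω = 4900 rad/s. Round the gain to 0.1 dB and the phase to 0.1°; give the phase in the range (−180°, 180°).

-113.5 dB, 169.9°

At s = jω = j4900:
zero (s+1000): 1000 + j4900 → |·| = √(1000²+4900²) = √25010000 ≈ 5001, ∠ = arctan(4900/1000) ≈ 78.47°
pole (s+4): 4 + j4900 → |·| = √(4²+4900²) = √24010016 ≈ 4900, ∠ = arctan(4900/4) ≈ 89.95°
pole (s+15): 15 + j4900 → |·| = √(15²+4900²) = √24010225 ≈ 4900, ∠ = arctan(4900/15) ≈ 89.82°
pole (s+105): 105 + j4900 → |·| = √(105²+4900²) = √24021025 ≈ 4901.1, ∠ = arctan(4900/105) ≈ 88.77°
|H| = 50 · 5001 / 1.1768e+11 ≈ 2.1248e-06
Gain = 20 log₁₀(2.1248e-06) ≈ -113.45 dB
∠H = 78.47° − 268.54° = -190.07° ≡ 169.93° (principal value)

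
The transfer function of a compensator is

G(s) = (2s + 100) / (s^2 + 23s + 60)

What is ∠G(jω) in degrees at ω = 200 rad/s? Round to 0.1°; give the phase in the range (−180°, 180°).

Substitute s = j200:
Numerator: 2(j200) + 100 = 100 + j400
Denominator: (j200)^2 + 23(j200) + 60 = -39940 + j4600
|N| = √(100² + 400²) ≈ 412.31, ∠N ≈ 75.96°
|D| = √(39940² + 4600²) ≈ 40204, ∠D ≈ 173.43°
∠G = 75.96° − 173.43° = -97.47°

-97.5°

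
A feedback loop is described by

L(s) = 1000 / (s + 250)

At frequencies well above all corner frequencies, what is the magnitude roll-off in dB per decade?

-20 dB/decade

Each pole contributes −20 dB/decade at high frequency; each zero contributes +20 dB/decade.
Net: 0 zero(s) − 1 pole(s) → -20 dB/decade.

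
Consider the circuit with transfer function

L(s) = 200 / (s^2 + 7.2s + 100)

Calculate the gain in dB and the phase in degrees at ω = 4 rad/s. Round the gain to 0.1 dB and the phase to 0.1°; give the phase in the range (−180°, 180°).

7.1 dB, -18.9°

At s = jω = j4:
quadratic: (j4)² + 7.2·j4 + 100 = 84 + j28.8 → |·| ≈ 88.8, ∠ ≈ 18.92°
|L| = 200 / 88.8 ≈ 2.2523
Gain = 20 log₁₀(2.2523) ≈ 7.05 dB
∠L = 0.00° − 18.92° = -18.92°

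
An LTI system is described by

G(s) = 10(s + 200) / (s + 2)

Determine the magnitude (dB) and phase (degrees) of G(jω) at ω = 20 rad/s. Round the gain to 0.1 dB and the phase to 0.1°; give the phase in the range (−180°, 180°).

At s = jω = j20:
zero (s+200): 200 + j20 → |·| = √(200²+20²) = √40400 ≈ 201, ∠ = arctan(20/200) ≈ 5.71°
pole (s+2): 2 + j20 → |·| = √(2²+20²) = √404 ≈ 20.1, ∠ = arctan(20/2) ≈ 84.29°
|G| = 10 · 201 / 20.1 ≈ 100
Gain = 20 log₁₀(100) ≈ 40.00 dB
∠G = 5.71° − 84.29° = -78.58°

40.0 dB, -78.6°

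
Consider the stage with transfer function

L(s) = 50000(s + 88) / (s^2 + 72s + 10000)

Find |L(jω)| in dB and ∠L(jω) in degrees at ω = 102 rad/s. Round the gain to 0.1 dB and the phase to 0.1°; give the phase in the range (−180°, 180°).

At s = jω = j102:
zero (s+88): 88 + j102 → |·| = √(88²+102²) = √18148 ≈ 134.71, ∠ = arctan(102/88) ≈ 49.21°
quadratic: (j102)² + 72·j102 + 10000 = -404 + j7344 → |·| ≈ 7355.1, ∠ ≈ 93.15°
|L| = 50000 · 134.71 / 7355.1 ≈ 915.76
Gain = 20 log₁₀(915.76) ≈ 59.24 dB
∠L = 49.21° − 93.15° = -43.94°

59.2 dB, -43.9°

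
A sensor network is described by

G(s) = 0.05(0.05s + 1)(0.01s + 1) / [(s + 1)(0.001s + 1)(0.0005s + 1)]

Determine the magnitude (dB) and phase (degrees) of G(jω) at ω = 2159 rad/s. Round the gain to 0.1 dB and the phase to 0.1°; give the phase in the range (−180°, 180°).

-36.2 dB, -25.5°

At ω = 2159 rad/s:
zero (1 + j2159·0.05) = 1 + j107.95 → |·| ≈ 107.95, ∠ ≈ 89.47°
zero (1 + j2159·0.01) = 1 + j21.59 → |·| ≈ 21.613, ∠ ≈ 87.35°
pole (1 + j2159·1) = 1 + j2159 → |·| ≈ 2159, ∠ ≈ 89.97°
pole (1 + j2159·0.001) = 1 + j2.159 → |·| ≈ 2.3793, ∠ ≈ 65.15°
pole (1 + j2159·0.0005) = 1 + j1.0795 → |·| ≈ 1.4715, ∠ ≈ 47.19°
|G| = 0.05 · 107.95 · 21.613 / (2159 · 2.3793 · 1.4715) ≈ 0.015433
Gain = 20 log₁₀(0.015433) ≈ -36.23 dB
∠G = (89.47° + 87.35°) − (89.97° + 65.15° + 47.19°) = -25.49°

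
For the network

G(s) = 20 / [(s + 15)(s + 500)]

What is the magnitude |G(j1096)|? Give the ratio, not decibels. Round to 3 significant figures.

1.51e-05

At s = jω = j1096:
pole (s+15): 15 + j1096 → |·| = √(15²+1096²) = √1201441 ≈ 1096.1, ∠ = arctan(1096/15) ≈ 89.22°
pole (s+500): 500 + j1096 → |·| = √(500²+1096²) = √1451216 ≈ 1204.7, ∠ = arctan(1096/500) ≈ 65.48°
|G| = 20 / 1.3205e+06 ≈ 1.5146e-05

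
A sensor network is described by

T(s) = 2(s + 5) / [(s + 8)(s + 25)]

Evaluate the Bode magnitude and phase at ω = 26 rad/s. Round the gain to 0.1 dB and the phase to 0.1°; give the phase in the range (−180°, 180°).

-25.4 dB, -39.9°

At s = jω = j26:
zero (s+5): 5 + j26 → |·| = √(5²+26²) = √701 ≈ 26.476, ∠ = arctan(26/5) ≈ 79.11°
pole (s+8): 8 + j26 → |·| = √(8²+26²) = √740 ≈ 27.203, ∠ = arctan(26/8) ≈ 72.90°
pole (s+25): 25 + j26 → |·| = √(25²+26²) = √1301 ≈ 36.069, ∠ = arctan(26/25) ≈ 46.12°
|T| = 2 · 26.476 / 981.19 ≈ 0.053967
Gain = 20 log₁₀(0.053967) ≈ -25.36 dB
∠T = 79.11° − 119.02° = -39.91°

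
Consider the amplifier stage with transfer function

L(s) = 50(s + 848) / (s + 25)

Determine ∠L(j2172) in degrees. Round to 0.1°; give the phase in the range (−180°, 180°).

At s = jω = j2172:
zero (s+848): 848 + j2172 → |·| = √(848²+2172²) = √5436688 ≈ 2331.7, ∠ = arctan(2172/848) ≈ 68.67°
pole (s+25): 25 + j2172 → |·| = √(25²+2172²) = √4718209 ≈ 2172.1, ∠ = arctan(2172/25) ≈ 89.34°
∠L = 68.67° − 89.34° = -20.67°

-20.7°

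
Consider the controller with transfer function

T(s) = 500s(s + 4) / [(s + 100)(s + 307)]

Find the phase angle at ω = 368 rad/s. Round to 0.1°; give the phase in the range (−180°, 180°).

54.4°

At s = jω = j368:
zero (s+4): 4 + j368 → |·| = √(4²+368²) = √135440 ≈ 368.02, ∠ = arctan(368/4) ≈ 89.38°
zero at origin: s = j368 → |·| = 368, ∠ = 90.00°
pole (s+100): 100 + j368 → |·| = √(100²+368²) = √145424 ≈ 381.34, ∠ = arctan(368/100) ≈ 74.80°
pole (s+307): 307 + j368 → |·| = √(307²+368²) = √229673 ≈ 479.24, ∠ = arctan(368/307) ≈ 50.16°
∠T = 179.38° − 124.96° = 54.42°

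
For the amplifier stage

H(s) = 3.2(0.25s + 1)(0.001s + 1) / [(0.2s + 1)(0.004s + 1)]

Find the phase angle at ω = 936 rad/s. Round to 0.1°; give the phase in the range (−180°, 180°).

-31.9°

At ω = 936 rad/s:
zero (1 + j936·0.25) = 1 + j234 → |·| ≈ 234, ∠ ≈ 89.76°
zero (1 + j936·0.001) = 1 + j0.936 → |·| ≈ 1.3697, ∠ ≈ 43.11°
pole (1 + j936·0.2) = 1 + j187.2 → |·| ≈ 187.2, ∠ ≈ 89.69°
pole (1 + j936·0.004) = 1 + j3.744 → |·| ≈ 3.8752, ∠ ≈ 75.05°
∠H = (89.76° + 43.11°) − (89.69° + 75.05°) = -31.87°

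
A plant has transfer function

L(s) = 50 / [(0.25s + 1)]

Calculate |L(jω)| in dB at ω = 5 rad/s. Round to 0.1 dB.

29.9 dB

At ω = 5 rad/s:
pole (1 + j5·0.25) = 1 + j1.25 → |·| ≈ 1.6008, ∠ ≈ 51.34°
|L| = 50 · 1 / (1.6008) ≈ 31.234
Gain = 20 log₁₀(31.234) ≈ 29.89 dB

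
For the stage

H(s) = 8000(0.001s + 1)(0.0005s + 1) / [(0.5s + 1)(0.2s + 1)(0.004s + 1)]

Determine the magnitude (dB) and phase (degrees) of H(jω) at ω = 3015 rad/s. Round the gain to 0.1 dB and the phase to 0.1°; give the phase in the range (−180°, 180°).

At ω = 3015 rad/s:
zero (1 + j3015·0.001) = 1 + j3.015 → |·| ≈ 3.1765, ∠ ≈ 71.65°
zero (1 + j3015·0.0005) = 1 + j1.5075 → |·| ≈ 1.809, ∠ ≈ 56.44°
pole (1 + j3015·0.5) = 1 + j1507.5 → |·| ≈ 1507.5, ∠ ≈ 89.96°
pole (1 + j3015·0.2) = 1 + j603 → |·| ≈ 603, ∠ ≈ 89.90°
pole (1 + j3015·0.004) = 1 + j12.06 → |·| ≈ 12.101, ∠ ≈ 85.26°
|H| = 8000 · 3.1765 · 1.809 / (1507.5 · 603 · 12.101) ≈ 0.0041791
Gain = 20 log₁₀(0.0041791) ≈ -47.58 dB
∠H = (71.65° + 56.44°) − (89.96° + 89.90° + 85.26°) = -137.03°

-47.6 dB, -137.0°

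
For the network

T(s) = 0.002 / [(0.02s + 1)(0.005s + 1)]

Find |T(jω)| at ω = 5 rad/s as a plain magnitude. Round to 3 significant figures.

At ω = 5 rad/s:
pole (1 + j5·0.02) = 1 + j0.1 → |·| ≈ 1.005, ∠ ≈ 5.71°
pole (1 + j5·0.005) = 1 + j0.025 → |·| ≈ 1.0003, ∠ ≈ 1.43°
|T| = 0.002 · 1 / (1.005 · 1.0003) ≈ 0.0019895

0.00199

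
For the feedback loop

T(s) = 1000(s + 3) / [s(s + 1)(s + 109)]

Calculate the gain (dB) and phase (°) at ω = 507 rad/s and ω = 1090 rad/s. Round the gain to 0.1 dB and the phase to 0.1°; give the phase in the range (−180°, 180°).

ω = 507: -48.4 dB, -168.1°; ω = 1090: -61.5 dB, -174.4°

At s = jω = j507:
zero (s+3): 3 + j507 → |·| = √(3²+507²) = √257058 ≈ 507.01, ∠ = arctan(507/3) ≈ 89.66°
pole (s+1): 1 + j507 → |·| = √(1²+507²) = √257050 ≈ 507, ∠ = arctan(507/1) ≈ 89.89°
pole (s+109): 109 + j507 → |·| = √(109²+507²) = √268930 ≈ 518.58, ∠ = arctan(507/109) ≈ 77.87°
pole at origin: |s| = 507, ∠ = 90.00° (in denominator)
|T| = 1000 · 507.01 / 1.333e+08 ≈ 0.0038035
Gain = 20 log₁₀(0.0038035) ≈ -48.40 dB
∠T = 89.66° − 257.76° = -168.10°

At s = jω = j1090:
zero (s+3): 3 + j1090 → |·| = √(3²+1090²) = √1188109 ≈ 1090, ∠ = arctan(1090/3) ≈ 89.84°
pole (s+1): 1 + j1090 → |·| = √(1²+1090²) = √1188101 ≈ 1090, ∠ = arctan(1090/1) ≈ 89.95°
pole (s+109): 109 + j1090 → |·| = √(109²+1090²) = √1199981 ≈ 1095.4, ∠ = arctan(1090/109) ≈ 84.29°
pole at origin: |s| = 1090, ∠ = 90.00° (in denominator)
|T| = 1000 · 1090 / 1.3014e+09 ≈ 0.00083756
Gain = 20 log₁₀(0.00083756) ≈ -61.54 dB
∠T = 89.84° − 264.24° = -174.40°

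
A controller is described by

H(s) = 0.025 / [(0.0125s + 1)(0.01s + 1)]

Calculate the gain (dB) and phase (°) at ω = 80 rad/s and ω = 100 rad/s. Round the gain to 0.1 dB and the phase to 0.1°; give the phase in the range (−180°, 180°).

At ω = 80 rad/s:
pole (1 + j80·0.0125) = 1 + j1 → |·| ≈ 1.4142, ∠ ≈ 45.00°
pole (1 + j80·0.01) = 1 + j0.8 → |·| ≈ 1.2806, ∠ ≈ 38.66°
|H| = 0.025 · 1 / (1.4142 · 1.2806) ≈ 0.013804
Gain = 20 log₁₀(0.013804) ≈ -37.20 dB
∠H = (0°) − (45.00° + 38.66°) = -83.66°

At ω = 100 rad/s:
pole (1 + j100·0.0125) = 1 + j1.25 → |·| ≈ 1.6008, ∠ ≈ 51.34°
pole (1 + j100·0.01) = 1 + j1 → |·| ≈ 1.4142, ∠ ≈ 45.00°
|H| = 0.025 · 1 / (1.6008 · 1.4142) ≈ 0.011043
Gain = 20 log₁₀(0.011043) ≈ -39.14 dB
∠H = (0°) − (51.34° + 45.00°) = -96.34°

ω = 80: -37.2 dB, -83.7°; ω = 100: -39.1 dB, -96.3°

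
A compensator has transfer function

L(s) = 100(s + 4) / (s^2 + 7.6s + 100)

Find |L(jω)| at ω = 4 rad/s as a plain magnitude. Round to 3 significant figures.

At s = jω = j4:
zero (s+4): 4 + j4 → |·| = √(4²+4²) = √32 ≈ 5.6569, ∠ = arctan(4/4) ≈ 45.00°
quadratic: (j4)² + 7.6·j4 + 100 = 84 + j30.4 → |·| ≈ 89.332, ∠ ≈ 19.90°
|L| = 100 · 5.6569 / 89.332 ≈ 6.3324

6.33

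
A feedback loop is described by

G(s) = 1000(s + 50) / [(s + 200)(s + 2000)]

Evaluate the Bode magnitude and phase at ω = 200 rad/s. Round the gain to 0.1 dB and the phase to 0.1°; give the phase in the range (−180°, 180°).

At s = jω = j200:
zero (s+50): 50 + j200 → |·| = √(50²+200²) = √42500 ≈ 206.16, ∠ = arctan(200/50) ≈ 75.96°
pole (s+200): 200 + j200 → |·| = √(200²+200²) = √80000 ≈ 282.84, ∠ = arctan(200/200) ≈ 45.00°
pole (s+2000): 2000 + j200 → |·| = √(2000²+200²) = √4040000 ≈ 2010, ∠ = arctan(200/2000) ≈ 5.71°
|G| = 1000 · 206.16 / 5.6851e+05 ≈ 0.36263
Gain = 20 log₁₀(0.36263) ≈ -8.81 dB
∠G = 75.96° − 50.71° = 25.25°

-8.8 dB, 25.3°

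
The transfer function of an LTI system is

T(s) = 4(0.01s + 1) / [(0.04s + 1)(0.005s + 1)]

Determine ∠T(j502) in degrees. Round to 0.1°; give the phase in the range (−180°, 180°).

At ω = 502 rad/s:
zero (1 + j502·0.01) = 1 + j5.02 → |·| ≈ 5.1186, ∠ ≈ 78.73°
pole (1 + j502·0.04) = 1 + j20.08 → |·| ≈ 20.105, ∠ ≈ 87.15°
pole (1 + j502·0.005) = 1 + j2.51 → |·| ≈ 2.7019, ∠ ≈ 68.28°
∠T = (78.73°) − (87.15° + 68.28°) = -76.70°

-76.7°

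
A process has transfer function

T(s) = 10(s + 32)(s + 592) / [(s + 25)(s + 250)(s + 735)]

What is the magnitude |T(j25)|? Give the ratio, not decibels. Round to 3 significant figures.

0.0368

At s = jω = j25:
zero (s+32): 32 + j25 → |·| = √(32²+25²) = √1649 ≈ 40.608, ∠ = arctan(25/32) ≈ 38.00°
zero (s+592): 592 + j25 → |·| = √(592²+25²) = √351089 ≈ 592.53, ∠ = arctan(25/592) ≈ 2.42°
pole (s+25): 25 + j25 → |·| = √(25²+25²) = √1250 ≈ 35.355, ∠ = arctan(25/25) ≈ 45.00°
pole (s+250): 250 + j25 → |·| = √(250²+25²) = √63125 ≈ 251.25, ∠ = arctan(25/250) ≈ 5.71°
pole (s+735): 735 + j25 → |·| = √(735²+25²) = √540850 ≈ 735.43, ∠ = arctan(25/735) ≈ 1.95°
|T| = 10 · 24061 / 6.5328e+06 ≈ 0.036831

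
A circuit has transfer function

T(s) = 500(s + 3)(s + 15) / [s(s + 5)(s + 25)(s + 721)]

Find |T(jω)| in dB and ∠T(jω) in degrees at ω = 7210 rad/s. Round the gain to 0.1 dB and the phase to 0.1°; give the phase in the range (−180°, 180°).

-100.4 dB, -174.2°

At s = jω = j7210:
zero (s+3): 3 + j7210 → |·| = √(3²+7210²) = √51984109 ≈ 7210, ∠ = arctan(7210/3) ≈ 89.98°
zero (s+15): 15 + j7210 → |·| = √(15²+7210²) = √51984325 ≈ 7210, ∠ = arctan(7210/15) ≈ 89.88°
pole (s+5): 5 + j7210 → |·| = √(5²+7210²) = √51984125 ≈ 7210, ∠ = arctan(7210/5) ≈ 89.96°
pole (s+25): 25 + j7210 → |·| = √(25²+7210²) = √51984725 ≈ 7210, ∠ = arctan(7210/25) ≈ 89.80°
pole (s+721): 721 + j7210 → |·| = √(721²+7210²) = √52503941 ≈ 7246, ∠ = arctan(7210/721) ≈ 84.29°
pole at origin: |s| = 7210, ∠ = 90.00° (in denominator)
|T| = 500 · 5.1984e+07 / 2.7158e+15 ≈ 9.5707e-06
Gain = 20 log₁₀(9.5707e-06) ≈ -100.38 dB
∠T = 179.86° − 354.05° = -174.19°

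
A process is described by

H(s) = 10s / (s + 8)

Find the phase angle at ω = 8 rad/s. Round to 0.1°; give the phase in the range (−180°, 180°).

At s = jω = j8:
zero at origin: s = j8 → |·| = 8, ∠ = 90.00°
pole (s+8): 8 + j8 → |·| = √(8²+8²) = √128 ≈ 11.314, ∠ = arctan(8/8) ≈ 45.00°
∠H = 90.00° − 45.00° = 45.00°

45.0°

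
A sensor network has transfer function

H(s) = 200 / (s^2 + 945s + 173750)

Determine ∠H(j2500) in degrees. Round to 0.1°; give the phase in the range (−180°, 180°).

Substitute s = j2500:
Numerator: 200 = 200 + j0
Denominator: (j2500)^2 + 945(j2500) + 173750 = -6076250 + j2362500
|N| = √(200² + 0²) ≈ 200, ∠N ≈ 0.00°
|D| = √(6076250² + 2362500²) ≈ 6.5194e+06, ∠D ≈ 158.75°
∠H = 0.00° − 158.75° = -158.75°

-158.8°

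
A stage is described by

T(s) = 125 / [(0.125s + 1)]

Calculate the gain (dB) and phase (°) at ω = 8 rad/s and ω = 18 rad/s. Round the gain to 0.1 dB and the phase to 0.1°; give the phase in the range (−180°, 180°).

At ω = 8 rad/s:
pole (1 + j8·0.125) = 1 + j1 → |·| ≈ 1.4142, ∠ ≈ 45.00°
|T| = 125 · 1 / (1.4142) ≈ 88.389
Gain = 20 log₁₀(88.389) ≈ 38.93 dB
∠T = (0°) − (45.00°) = -45.00°

At ω = 18 rad/s:
pole (1 + j18·0.125) = 1 + j2.25 → |·| ≈ 2.4622, ∠ ≈ 66.04°
|T| = 125 · 1 / (2.4622) ≈ 50.768
Gain = 20 log₁₀(50.768) ≈ 34.11 dB
∠T = (0°) − (66.04°) = -66.04°

ω = 8: 38.9 dB, -45.0°; ω = 18: 34.1 dB, -66.0°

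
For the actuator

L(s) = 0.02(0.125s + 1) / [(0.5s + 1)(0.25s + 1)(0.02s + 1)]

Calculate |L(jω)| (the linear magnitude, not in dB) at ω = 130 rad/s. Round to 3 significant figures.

At ω = 130 rad/s:
zero (1 + j130·0.125) = 1 + j16.25 → |·| ≈ 16.281, ∠ ≈ 86.48°
pole (1 + j130·0.5) = 1 + j65 → |·| ≈ 65.008, ∠ ≈ 89.12°
pole (1 + j130·0.25) = 1 + j32.5 → |·| ≈ 32.515, ∠ ≈ 88.24°
pole (1 + j130·0.02) = 1 + j2.6 → |·| ≈ 2.7857, ∠ ≈ 68.96°
|L| = 0.02 · 16.281 / (65.008 · 32.515 · 2.7857) ≈ 5.53e-05

5.53e-05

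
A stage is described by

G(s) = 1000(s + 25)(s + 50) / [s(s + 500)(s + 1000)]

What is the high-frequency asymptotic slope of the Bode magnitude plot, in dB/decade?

-20 dB/decade

Each pole contributes −20 dB/decade at high frequency; each zero contributes +20 dB/decade.
Net: 2 zero(s) − 3 pole(s) → -20 dB/decade.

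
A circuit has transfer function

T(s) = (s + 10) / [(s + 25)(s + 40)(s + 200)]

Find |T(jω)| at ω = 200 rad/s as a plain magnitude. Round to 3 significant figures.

At s = jω = j200:
zero (s+10): 10 + j200 → |·| = √(10²+200²) = √40100 ≈ 200.25, ∠ = arctan(200/10) ≈ 87.14°
pole (s+25): 25 + j200 → |·| = √(25²+200²) = √40625 ≈ 201.56, ∠ = arctan(200/25) ≈ 82.87°
pole (s+40): 40 + j200 → |·| = √(40²+200²) = √41600 ≈ 203.96, ∠ = arctan(200/40) ≈ 78.69°
pole (s+200): 200 + j200 → |·| = √(200²+200²) = √80000 ≈ 282.84, ∠ = arctan(200/200) ≈ 45.00°
|T| = 1 · 200.25 / 1.1628e+07 ≈ 1.7221e-05

1.72e-05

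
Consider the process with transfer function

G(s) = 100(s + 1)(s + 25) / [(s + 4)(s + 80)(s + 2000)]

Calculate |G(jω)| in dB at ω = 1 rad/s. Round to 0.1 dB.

-45.4 dB

At s = jω = j1:
zero (s+1): 1 + j1 → |·| = √(1²+1²) = √2 ≈ 1.4142, ∠ = arctan(1/1) ≈ 45.00°
zero (s+25): 25 + j1 → |·| = √(25²+1²) = √626 ≈ 25.02, ∠ = arctan(1/25) ≈ 2.29°
pole (s+4): 4 + j1 → |·| = √(4²+1²) = √17 ≈ 4.1231, ∠ = arctan(1/4) ≈ 14.04°
pole (s+80): 80 + j1 → |·| = √(80²+1²) = √6401 ≈ 80.006, ∠ = arctan(1/80) ≈ 0.72°
pole (s+2000): 2000 + j1 → |·| = √(2000²+1²) = √4000001 ≈ 2000, ∠ = arctan(1/2000) ≈ 0.03°
|G| = 100 · 35.383 / 6.5975e+05 ≈ 0.0053631
Gain = 20 log₁₀(0.0053631) ≈ -45.41 dB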